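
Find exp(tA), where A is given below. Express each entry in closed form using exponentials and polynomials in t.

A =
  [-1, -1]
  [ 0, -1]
e^{tA} =
  [exp(-t), -t*exp(-t)]
  [0, exp(-t)]

Strategy: write A = P · J · P⁻¹ where J is a Jordan canonical form, so e^{tA} = P · e^{tJ} · P⁻¹, and e^{tJ} can be computed block-by-block.

A has Jordan form
J =
  [-1,  1]
  [ 0, -1]
(up to reordering of blocks).

Per-block formulas:
  For a 2×2 Jordan block J_2(-1): exp(t · J_2(-1)) = e^(-1t)·(I + t·N), where N is the 2×2 nilpotent shift.

After assembling e^{tJ} and conjugating by P, we get:

e^{tA} =
  [exp(-t), -t*exp(-t)]
  [0, exp(-t)]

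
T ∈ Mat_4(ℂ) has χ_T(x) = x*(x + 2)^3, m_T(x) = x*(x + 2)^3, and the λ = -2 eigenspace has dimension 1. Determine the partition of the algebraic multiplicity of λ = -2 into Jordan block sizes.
Block sizes for λ = -2: [3]

Step 1 — from the characteristic polynomial, algebraic multiplicity of λ = -2 is 3. From dim ker(T − (-2)·I) = 1, there are exactly 1 Jordan blocks for λ = -2.
Step 2 — from the minimal polynomial, the factor (x + 2)^3 tells us the largest block for λ = -2 has size 3.
Step 3 — with total size 3, 1 blocks, and largest block 3, the block sizes (in nonincreasing order) are [3].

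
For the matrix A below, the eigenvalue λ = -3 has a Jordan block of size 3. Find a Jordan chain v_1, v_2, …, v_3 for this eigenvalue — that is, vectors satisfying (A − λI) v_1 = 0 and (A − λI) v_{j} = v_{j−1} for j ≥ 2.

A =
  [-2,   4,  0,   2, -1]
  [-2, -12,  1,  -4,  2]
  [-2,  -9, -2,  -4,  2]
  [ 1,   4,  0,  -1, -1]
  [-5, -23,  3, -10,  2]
A Jordan chain for λ = -3 of length 3:
v_1 = (-1, 2, 2, -1, 5)ᵀ
v_2 = (4, -9, -9, 4, -23)ᵀ
v_3 = (0, 1, 0, 0, 0)ᵀ

Let N = A − (-3)·I. We want v_3 with N^3 v_3 = 0 but N^2 v_3 ≠ 0; then v_{j-1} := N · v_j for j = 3, …, 2.

Pick v_3 = (0, 1, 0, 0, 0)ᵀ.
Then v_2 = N · v_3 = (4, -9, -9, 4, -23)ᵀ.
Then v_1 = N · v_2 = (-1, 2, 2, -1, 5)ᵀ.

Sanity check: (A − (-3)·I) v_1 = (0, 0, 0, 0, 0)ᵀ = 0. ✓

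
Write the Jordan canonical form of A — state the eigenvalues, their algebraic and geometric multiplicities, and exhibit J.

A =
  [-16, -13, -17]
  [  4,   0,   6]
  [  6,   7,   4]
J_3(-4)

The characteristic polynomial is
  det(x·I − A) = x^3 + 12*x^2 + 48*x + 64 = (x + 4)^3

Eigenvalues and multiplicities (the geometric multiplicity of λ is n − rank(A − λI), which equals the number of Jordan blocks for λ):
  λ = -4: algebraic multiplicity = 3, geometric multiplicity = 1

Determining the block sizes for each eigenvalue:
  λ = -4: one block (gm = 1), so the single block has size am = 3 → block sizes [3]

Assembling the blocks gives a Jordan form
J =
  [-4,  1,  0]
  [ 0, -4,  1]
  [ 0,  0, -4]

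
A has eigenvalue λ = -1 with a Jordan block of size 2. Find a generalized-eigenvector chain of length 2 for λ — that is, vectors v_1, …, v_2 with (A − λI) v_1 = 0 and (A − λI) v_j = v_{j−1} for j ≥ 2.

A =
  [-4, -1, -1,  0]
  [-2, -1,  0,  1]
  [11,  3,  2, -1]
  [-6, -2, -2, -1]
A Jordan chain for λ = -1 of length 2:
v_1 = (-3, -2, 11, -6)ᵀ
v_2 = (1, 0, 0, 0)ᵀ

Let N = A − (-1)·I. We want v_2 with N^2 v_2 = 0 but N^1 v_2 ≠ 0; then v_{j-1} := N · v_j for j = 2, …, 2.

Pick v_2 = (1, 0, 0, 0)ᵀ.
Then v_1 = N · v_2 = (-3, -2, 11, -6)ᵀ.

Sanity check: (A − (-1)·I) v_1 = (0, 0, 0, 0)ᵀ = 0. ✓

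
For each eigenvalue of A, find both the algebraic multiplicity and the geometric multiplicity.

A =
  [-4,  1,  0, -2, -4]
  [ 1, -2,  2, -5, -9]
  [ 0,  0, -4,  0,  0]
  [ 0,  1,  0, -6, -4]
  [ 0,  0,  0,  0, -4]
λ = -4: alg = 5, geom = 3

Step 1 — factor the characteristic polynomial to read off the algebraic multiplicities:
  χ_A(x) = (x + 4)^5

Step 2 — compute geometric multiplicities via the rank-nullity identity g(λ) = n − rank(A − λI):
  rank(A − (-4)·I) = 2, so dim ker(A − (-4)·I) = n − 2 = 3

Summary:
  λ = -4: algebraic multiplicity = 5, geometric multiplicity = 3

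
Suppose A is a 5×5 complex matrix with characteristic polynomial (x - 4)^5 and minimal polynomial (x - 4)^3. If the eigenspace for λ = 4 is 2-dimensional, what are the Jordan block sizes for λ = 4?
Block sizes for λ = 4: [3, 2]

Step 1 — from the characteristic polynomial, algebraic multiplicity of λ = 4 is 5. From dim ker(A − (4)·I) = 2, there are exactly 2 Jordan blocks for λ = 4.
Step 2 — from the minimal polynomial, the factor (x − 4)^3 tells us the largest block for λ = 4 has size 3.
Step 3 — with total size 5, 2 blocks, and largest block 3, the block sizes (in nonincreasing order) are [3, 2].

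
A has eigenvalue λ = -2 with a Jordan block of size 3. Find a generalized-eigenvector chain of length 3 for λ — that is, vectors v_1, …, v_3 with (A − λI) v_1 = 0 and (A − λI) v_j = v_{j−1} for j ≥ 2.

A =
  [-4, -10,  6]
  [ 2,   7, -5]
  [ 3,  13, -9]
A Jordan chain for λ = -2 of length 3:
v_1 = (2, -1, -1)ᵀ
v_2 = (-2, 2, 3)ᵀ
v_3 = (1, 0, 0)ᵀ

Let N = A − (-2)·I. We want v_3 with N^3 v_3 = 0 but N^2 v_3 ≠ 0; then v_{j-1} := N · v_j for j = 3, …, 2.

Pick v_3 = (1, 0, 0)ᵀ.
Then v_2 = N · v_3 = (-2, 2, 3)ᵀ.
Then v_1 = N · v_2 = (2, -1, -1)ᵀ.

Sanity check: (A − (-2)·I) v_1 = (0, 0, 0)ᵀ = 0. ✓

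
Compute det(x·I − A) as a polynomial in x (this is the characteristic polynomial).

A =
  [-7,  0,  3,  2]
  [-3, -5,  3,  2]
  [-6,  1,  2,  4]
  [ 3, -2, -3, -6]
x^4 + 16*x^3 + 96*x^2 + 256*x + 256

Expanding det(x·I − A) (e.g. by cofactor expansion or by noting that A is similar to its Jordan form J, which has the same characteristic polynomial as A) gives
  χ_A(x) = x^4 + 16*x^3 + 96*x^2 + 256*x + 256
which factors as (x + 4)^4. The eigenvalues (with algebraic multiplicities) are λ = -4 with multiplicity 4.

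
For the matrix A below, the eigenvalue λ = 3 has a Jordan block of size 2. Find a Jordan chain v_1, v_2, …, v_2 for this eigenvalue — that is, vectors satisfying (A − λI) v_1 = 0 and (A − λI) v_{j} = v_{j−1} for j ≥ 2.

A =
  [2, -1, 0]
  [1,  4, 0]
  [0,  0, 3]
A Jordan chain for λ = 3 of length 2:
v_1 = (-1, 1, 0)ᵀ
v_2 = (1, 0, 0)ᵀ

Let N = A − (3)·I. We want v_2 with N^2 v_2 = 0 but N^1 v_2 ≠ 0; then v_{j-1} := N · v_j for j = 2, …, 2.

Pick v_2 = (1, 0, 0)ᵀ.
Then v_1 = N · v_2 = (-1, 1, 0)ᵀ.

Sanity check: (A − (3)·I) v_1 = (0, 0, 0)ᵀ = 0. ✓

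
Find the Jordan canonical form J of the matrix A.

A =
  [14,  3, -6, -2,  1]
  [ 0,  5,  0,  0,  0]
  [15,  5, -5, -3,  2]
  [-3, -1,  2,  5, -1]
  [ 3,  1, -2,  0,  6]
J_2(5) ⊕ J_2(5) ⊕ J_1(5)

The characteristic polynomial is
  det(x·I − A) = x^5 - 25*x^4 + 250*x^3 - 1250*x^2 + 3125*x - 3125 = (x - 5)^5

Eigenvalues and multiplicities (the geometric multiplicity of λ is n − rank(A − λI), which equals the number of Jordan blocks for λ):
  λ = 5: algebraic multiplicity = 5, geometric multiplicity = 3

Determining the block sizes for each eigenvalue:
  λ = 5: with am = 5 and gm = 3, the partition is not yet determined (e.g. several partitions of 5 into 3 parts exist). Let N = A − (5)·I. Computing rank(N^1) = 2, rank(N^2) = 0; the number of blocks of size ≥ j is rank(N^{j−1}) − rank(N^j), giving [3, 2]. So we have 2 block(s) of size 2, 1 block(s) of size 1 → block sizes [2, 2, 1]

Assembling the blocks gives a Jordan form
J =
  [5, 1, 0, 0, 0]
  [0, 5, 0, 0, 0]
  [0, 0, 5, 1, 0]
  [0, 0, 0, 5, 0]
  [0, 0, 0, 0, 5]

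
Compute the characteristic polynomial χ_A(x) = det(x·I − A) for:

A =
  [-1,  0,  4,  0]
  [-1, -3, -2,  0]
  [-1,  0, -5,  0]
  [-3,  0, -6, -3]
x^4 + 12*x^3 + 54*x^2 + 108*x + 81

Expanding det(x·I − A) (e.g. by cofactor expansion or by noting that A is similar to its Jordan form J, which has the same characteristic polynomial as A) gives
  χ_A(x) = x^4 + 12*x^3 + 54*x^2 + 108*x + 81
which factors as (x + 3)^4. The eigenvalues (with algebraic multiplicities) are λ = -3 with multiplicity 4.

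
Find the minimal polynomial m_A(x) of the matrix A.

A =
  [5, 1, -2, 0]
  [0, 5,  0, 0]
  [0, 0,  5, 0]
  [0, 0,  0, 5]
x^2 - 10*x + 25

The characteristic polynomial is χ_A(x) = (x - 5)^4, so the eigenvalues are known. The minimal polynomial is
  m_A(x) = Π_λ (x − λ)^{k_λ}
where k_λ is the size of the *largest* Jordan block for λ (equivalently, the smallest k with (A − λI)^k v = 0 for every generalised eigenvector v of λ).

  λ = 5: largest Jordan block has size 2, contributing (x − 5)^2

So m_A(x) = (x - 5)^2 = x^2 - 10*x + 25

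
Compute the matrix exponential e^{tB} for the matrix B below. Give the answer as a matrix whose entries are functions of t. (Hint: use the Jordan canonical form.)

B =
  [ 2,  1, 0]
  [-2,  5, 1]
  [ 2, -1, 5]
e^{tB} =
  [t^2*exp(4*t) - 2*t*exp(4*t) + exp(4*t), -t^2*exp(4*t)/2 + t*exp(4*t), t^2*exp(4*t)/2]
  [2*t^2*exp(4*t) - 2*t*exp(4*t), -t^2*exp(4*t) + t*exp(4*t) + exp(4*t), t^2*exp(4*t) + t*exp(4*t)]
  [2*t*exp(4*t), -t*exp(4*t), t*exp(4*t) + exp(4*t)]

Strategy: write B = P · J · P⁻¹ where J is a Jordan canonical form, so e^{tB} = P · e^{tJ} · P⁻¹, and e^{tJ} can be computed block-by-block.

B has Jordan form
J =
  [4, 1, 0]
  [0, 4, 1]
  [0, 0, 4]
(up to reordering of blocks).

Per-block formulas:
  For a 3×3 Jordan block J_3(4): exp(t · J_3(4)) = e^(4t)·(I + t·N + (t^2/2)·N^2), where N is the 3×3 nilpotent shift.

After assembling e^{tJ} and conjugating by P, we get:

e^{tB} =
  [t^2*exp(4*t) - 2*t*exp(4*t) + exp(4*t), -t^2*exp(4*t)/2 + t*exp(4*t), t^2*exp(4*t)/2]
  [2*t^2*exp(4*t) - 2*t*exp(4*t), -t^2*exp(4*t) + t*exp(4*t) + exp(4*t), t^2*exp(4*t) + t*exp(4*t)]
  [2*t*exp(4*t), -t*exp(4*t), t*exp(4*t) + exp(4*t)]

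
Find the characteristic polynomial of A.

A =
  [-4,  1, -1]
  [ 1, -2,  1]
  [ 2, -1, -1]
x^3 + 7*x^2 + 16*x + 12

Expanding det(x·I − A) (e.g. by cofactor expansion or by noting that A is similar to its Jordan form J, which has the same characteristic polynomial as A) gives
  χ_A(x) = x^3 + 7*x^2 + 16*x + 12
which factors as (x + 2)^2*(x + 3). The eigenvalues (with algebraic multiplicities) are λ = -3 with multiplicity 1, λ = -2 with multiplicity 2.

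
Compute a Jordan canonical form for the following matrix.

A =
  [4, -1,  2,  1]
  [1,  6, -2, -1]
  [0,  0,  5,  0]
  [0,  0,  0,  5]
J_2(5) ⊕ J_1(5) ⊕ J_1(5)

The characteristic polynomial is
  det(x·I − A) = x^4 - 20*x^3 + 150*x^2 - 500*x + 625 = (x - 5)^4

Eigenvalues and multiplicities (the geometric multiplicity of λ is n − rank(A − λI), which equals the number of Jordan blocks for λ):
  λ = 5: algebraic multiplicity = 4, geometric multiplicity = 3

Determining the block sizes for each eigenvalue:
  λ = 5: 3 blocks summing to 4 forces exactly one block of size 2 and the rest size 1 → block sizes [2, 1, 1]

Assembling the blocks gives a Jordan form
J =
  [5, 1, 0, 0]
  [0, 5, 0, 0]
  [0, 0, 5, 0]
  [0, 0, 0, 5]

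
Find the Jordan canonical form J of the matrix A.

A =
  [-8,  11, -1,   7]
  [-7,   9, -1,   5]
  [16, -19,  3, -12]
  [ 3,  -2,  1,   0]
J_3(1) ⊕ J_1(1)

The characteristic polynomial is
  det(x·I − A) = x^4 - 4*x^3 + 6*x^2 - 4*x + 1 = (x - 1)^4

Eigenvalues and multiplicities (the geometric multiplicity of λ is n − rank(A − λI), which equals the number of Jordan blocks for λ):
  λ = 1: algebraic multiplicity = 4, geometric multiplicity = 2

Determining the block sizes for each eigenvalue:
  λ = 1: with am = 4 and gm = 2, the partition is not yet determined (e.g. several partitions of 4 into 2 parts exist). Let N = A − (1)·I. Computing rank(N^1) = 2, rank(N^2) = 1, rank(N^3) = 0; the number of blocks of size ≥ j is rank(N^{j−1}) − rank(N^j), giving [2, 1, 1]. So we have 1 block(s) of size 3, 1 block(s) of size 1 → block sizes [3, 1]

Assembling the blocks gives a Jordan form
J =
  [1, 1, 0, 0]
  [0, 1, 1, 0]
  [0, 0, 1, 0]
  [0, 0, 0, 1]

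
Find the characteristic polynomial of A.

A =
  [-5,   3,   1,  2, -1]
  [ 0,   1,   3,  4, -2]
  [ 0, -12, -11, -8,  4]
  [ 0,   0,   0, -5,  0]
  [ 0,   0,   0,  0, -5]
x^5 + 25*x^4 + 250*x^3 + 1250*x^2 + 3125*x + 3125

Expanding det(x·I − A) (e.g. by cofactor expansion or by noting that A is similar to its Jordan form J, which has the same characteristic polynomial as A) gives
  χ_A(x) = x^5 + 25*x^4 + 250*x^3 + 1250*x^2 + 3125*x + 3125
which factors as (x + 5)^5. The eigenvalues (with algebraic multiplicities) are λ = -5 with multiplicity 5.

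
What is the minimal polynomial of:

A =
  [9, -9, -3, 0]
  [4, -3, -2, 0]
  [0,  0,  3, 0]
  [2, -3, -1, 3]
x^2 - 6*x + 9

The characteristic polynomial is χ_A(x) = (x - 3)^4, so the eigenvalues are known. The minimal polynomial is
  m_A(x) = Π_λ (x − λ)^{k_λ}
where k_λ is the size of the *largest* Jordan block for λ (equivalently, the smallest k with (A − λI)^k v = 0 for every generalised eigenvector v of λ).

  λ = 3: largest Jordan block has size 2, contributing (x − 3)^2

So m_A(x) = (x - 3)^2 = x^2 - 6*x + 9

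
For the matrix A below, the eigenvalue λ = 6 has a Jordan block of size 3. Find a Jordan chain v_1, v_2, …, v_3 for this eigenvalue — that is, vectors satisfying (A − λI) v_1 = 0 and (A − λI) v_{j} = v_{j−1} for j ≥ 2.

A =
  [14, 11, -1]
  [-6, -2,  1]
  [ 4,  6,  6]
A Jordan chain for λ = 6 of length 3:
v_1 = (-6, 4, -4)ᵀ
v_2 = (8, -6, 4)ᵀ
v_3 = (1, 0, 0)ᵀ

Let N = A − (6)·I. We want v_3 with N^3 v_3 = 0 but N^2 v_3 ≠ 0; then v_{j-1} := N · v_j for j = 3, …, 2.

Pick v_3 = (1, 0, 0)ᵀ.
Then v_2 = N · v_3 = (8, -6, 4)ᵀ.
Then v_1 = N · v_2 = (-6, 4, -4)ᵀ.

Sanity check: (A − (6)·I) v_1 = (0, 0, 0)ᵀ = 0. ✓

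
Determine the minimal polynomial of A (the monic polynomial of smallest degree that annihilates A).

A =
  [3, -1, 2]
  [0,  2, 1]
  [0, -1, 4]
x^3 - 9*x^2 + 27*x - 27

The characteristic polynomial is χ_A(x) = (x - 3)^3, so the eigenvalues are known. The minimal polynomial is
  m_A(x) = Π_λ (x − λ)^{k_λ}
where k_λ is the size of the *largest* Jordan block for λ (equivalently, the smallest k with (A − λI)^k v = 0 for every generalised eigenvector v of λ).

  λ = 3: largest Jordan block has size 3, contributing (x − 3)^3

So m_A(x) = (x - 3)^3 = x^3 - 9*x^2 + 27*x - 27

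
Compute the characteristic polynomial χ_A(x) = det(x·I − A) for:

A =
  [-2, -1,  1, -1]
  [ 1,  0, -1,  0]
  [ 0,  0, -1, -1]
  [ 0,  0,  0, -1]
x^4 + 4*x^3 + 6*x^2 + 4*x + 1

Expanding det(x·I − A) (e.g. by cofactor expansion or by noting that A is similar to its Jordan form J, which has the same characteristic polynomial as A) gives
  χ_A(x) = x^4 + 4*x^3 + 6*x^2 + 4*x + 1
which factors as (x + 1)^4. The eigenvalues (with algebraic multiplicities) are λ = -1 with multiplicity 4.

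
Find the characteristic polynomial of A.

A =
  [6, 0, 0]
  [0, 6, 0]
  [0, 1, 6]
x^3 - 18*x^2 + 108*x - 216

Expanding det(x·I − A) (e.g. by cofactor expansion or by noting that A is similar to its Jordan form J, which has the same characteristic polynomial as A) gives
  χ_A(x) = x^3 - 18*x^2 + 108*x - 216
which factors as (x - 6)^3. The eigenvalues (with algebraic multiplicities) are λ = 6 with multiplicity 3.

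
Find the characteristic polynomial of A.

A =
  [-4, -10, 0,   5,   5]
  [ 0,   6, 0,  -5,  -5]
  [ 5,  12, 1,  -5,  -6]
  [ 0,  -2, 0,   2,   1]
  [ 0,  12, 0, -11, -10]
x^5 + 5*x^4 - 5*x^3 - 25*x^2 + 40*x - 16

Expanding det(x·I − A) (e.g. by cofactor expansion or by noting that A is similar to its Jordan form J, which has the same characteristic polynomial as A) gives
  χ_A(x) = x^5 + 5*x^4 - 5*x^3 - 25*x^2 + 40*x - 16
which factors as (x - 1)^3*(x + 4)^2. The eigenvalues (with algebraic multiplicities) are λ = -4 with multiplicity 2, λ = 1 with multiplicity 3.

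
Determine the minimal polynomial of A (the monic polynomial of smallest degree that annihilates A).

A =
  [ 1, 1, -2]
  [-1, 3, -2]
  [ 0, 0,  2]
x^2 - 4*x + 4

The characteristic polynomial is χ_A(x) = (x - 2)^3, so the eigenvalues are known. The minimal polynomial is
  m_A(x) = Π_λ (x − λ)^{k_λ}
where k_λ is the size of the *largest* Jordan block for λ (equivalently, the smallest k with (A − λI)^k v = 0 for every generalised eigenvector v of λ).

  λ = 2: largest Jordan block has size 2, contributing (x − 2)^2

So m_A(x) = (x - 2)^2 = x^2 - 4*x + 4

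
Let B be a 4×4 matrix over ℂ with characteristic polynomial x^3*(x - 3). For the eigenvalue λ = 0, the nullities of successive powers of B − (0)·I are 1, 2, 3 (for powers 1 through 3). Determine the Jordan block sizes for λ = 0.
Block sizes for λ = 0: [3]

From the dimensions of kernels of powers, the number of Jordan blocks of size at least j is d_j − d_{j−1} where d_j = dim ker(N^j) (with d_0 = 0). Computing the differences gives [1, 1, 1].
The number of blocks of size exactly k is (#blocks of size ≥ k) − (#blocks of size ≥ k + 1), so the partition is: 1 block(s) of size 3.
In nonincreasing order the block sizes are [3].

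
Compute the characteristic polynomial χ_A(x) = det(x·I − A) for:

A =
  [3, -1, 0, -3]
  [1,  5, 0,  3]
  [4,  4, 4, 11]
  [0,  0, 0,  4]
x^4 - 16*x^3 + 96*x^2 - 256*x + 256

Expanding det(x·I − A) (e.g. by cofactor expansion or by noting that A is similar to its Jordan form J, which has the same characteristic polynomial as A) gives
  χ_A(x) = x^4 - 16*x^3 + 96*x^2 - 256*x + 256
which factors as (x - 4)^4. The eigenvalues (with algebraic multiplicities) are λ = 4 with multiplicity 4.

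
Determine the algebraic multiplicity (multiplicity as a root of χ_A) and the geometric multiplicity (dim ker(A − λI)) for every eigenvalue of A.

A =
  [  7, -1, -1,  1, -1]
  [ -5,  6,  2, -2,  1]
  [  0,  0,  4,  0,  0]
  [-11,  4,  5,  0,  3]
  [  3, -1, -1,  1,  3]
λ = 4: alg = 5, geom = 2

Step 1 — factor the characteristic polynomial to read off the algebraic multiplicities:
  χ_A(x) = (x - 4)^5

Step 2 — compute geometric multiplicities via the rank-nullity identity g(λ) = n − rank(A − λI):
  rank(A − (4)·I) = 3, so dim ker(A − (4)·I) = n − 3 = 2

Summary:
  λ = 4: algebraic multiplicity = 5, geometric multiplicity = 2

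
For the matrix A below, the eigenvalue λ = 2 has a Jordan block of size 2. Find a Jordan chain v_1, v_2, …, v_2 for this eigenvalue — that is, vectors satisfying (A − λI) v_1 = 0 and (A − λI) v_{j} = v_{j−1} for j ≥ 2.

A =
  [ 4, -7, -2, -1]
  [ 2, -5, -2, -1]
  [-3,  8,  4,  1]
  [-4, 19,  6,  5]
A Jordan chain for λ = 2 of length 2:
v_1 = (2, 2, -3, -4)ᵀ
v_2 = (1, 0, 0, 0)ᵀ

Let N = A − (2)·I. We want v_2 with N^2 v_2 = 0 but N^1 v_2 ≠ 0; then v_{j-1} := N · v_j for j = 2, …, 2.

Pick v_2 = (1, 0, 0, 0)ᵀ.
Then v_1 = N · v_2 = (2, 2, -3, -4)ᵀ.

Sanity check: (A − (2)·I) v_1 = (0, 0, 0, 0)ᵀ = 0. ✓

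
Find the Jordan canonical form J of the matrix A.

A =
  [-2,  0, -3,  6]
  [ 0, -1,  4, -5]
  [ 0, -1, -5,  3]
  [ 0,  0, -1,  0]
J_3(-2) ⊕ J_1(-2)

The characteristic polynomial is
  det(x·I − A) = x^4 + 8*x^3 + 24*x^2 + 32*x + 16 = (x + 2)^4

Eigenvalues and multiplicities (the geometric multiplicity of λ is n − rank(A − λI), which equals the number of Jordan blocks for λ):
  λ = -2: algebraic multiplicity = 4, geometric multiplicity = 2

Determining the block sizes for each eigenvalue:
  λ = -2: with am = 4 and gm = 2, the partition is not yet determined (e.g. several partitions of 4 into 2 parts exist). Let N = A − (-2)·I. Computing rank(N^1) = 2, rank(N^2) = 1, rank(N^3) = 0; the number of blocks of size ≥ j is rank(N^{j−1}) − rank(N^j), giving [2, 1, 1]. So we have 1 block(s) of size 3, 1 block(s) of size 1 → block sizes [3, 1]

Assembling the blocks gives a Jordan form
J =
  [-2,  1,  0,  0]
  [ 0, -2,  1,  0]
  [ 0,  0, -2,  0]
  [ 0,  0,  0, -2]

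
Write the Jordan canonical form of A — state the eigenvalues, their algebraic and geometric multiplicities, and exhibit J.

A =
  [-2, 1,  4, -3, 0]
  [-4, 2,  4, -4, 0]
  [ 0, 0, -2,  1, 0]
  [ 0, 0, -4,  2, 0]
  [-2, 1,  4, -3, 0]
J_2(0) ⊕ J_2(0) ⊕ J_1(0)

The characteristic polynomial is
  det(x·I − A) = x^5

Eigenvalues and multiplicities (the geometric multiplicity of λ is n − rank(A − λI), which equals the number of Jordan blocks for λ):
  λ = 0: algebraic multiplicity = 5, geometric multiplicity = 3

Determining the block sizes for each eigenvalue:
  λ = 0: with am = 5 and gm = 3, the partition is not yet determined (e.g. several partitions of 5 into 3 parts exist). Let N = A − (0)·I. Computing rank(N^1) = 2, rank(N^2) = 0; the number of blocks of size ≥ j is rank(N^{j−1}) − rank(N^j), giving [3, 2]. So we have 2 block(s) of size 2, 1 block(s) of size 1 → block sizes [2, 2, 1]

Assembling the blocks gives a Jordan form
J =
  [0, 1, 0, 0, 0]
  [0, 0, 0, 0, 0]
  [0, 0, 0, 1, 0]
  [0, 0, 0, 0, 0]
  [0, 0, 0, 0, 0]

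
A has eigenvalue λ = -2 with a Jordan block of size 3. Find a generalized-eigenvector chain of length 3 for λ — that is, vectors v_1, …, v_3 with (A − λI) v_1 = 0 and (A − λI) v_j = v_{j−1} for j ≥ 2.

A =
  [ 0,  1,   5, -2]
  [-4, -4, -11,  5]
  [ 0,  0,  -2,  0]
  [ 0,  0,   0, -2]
A Jordan chain for λ = -2 of length 3:
v_1 = (-1, 2, 0, 0)ᵀ
v_2 = (5, -11, 0, 0)ᵀ
v_3 = (0, 0, 1, 0)ᵀ

Let N = A − (-2)·I. We want v_3 with N^3 v_3 = 0 but N^2 v_3 ≠ 0; then v_{j-1} := N · v_j for j = 3, …, 2.

Pick v_3 = (0, 0, 1, 0)ᵀ.
Then v_2 = N · v_3 = (5, -11, 0, 0)ᵀ.
Then v_1 = N · v_2 = (-1, 2, 0, 0)ᵀ.

Sanity check: (A − (-2)·I) v_1 = (0, 0, 0, 0)ᵀ = 0. ✓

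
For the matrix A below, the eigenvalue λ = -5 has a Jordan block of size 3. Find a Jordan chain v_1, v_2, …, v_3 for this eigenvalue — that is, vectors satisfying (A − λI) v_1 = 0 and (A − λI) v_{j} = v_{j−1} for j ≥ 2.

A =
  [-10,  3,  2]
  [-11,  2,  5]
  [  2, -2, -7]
A Jordan chain for λ = -5 of length 3:
v_1 = (-4, -12, 8)ᵀ
v_2 = (-5, -11, 2)ᵀ
v_3 = (1, 0, 0)ᵀ

Let N = A − (-5)·I. We want v_3 with N^3 v_3 = 0 but N^2 v_3 ≠ 0; then v_{j-1} := N · v_j for j = 3, …, 2.

Pick v_3 = (1, 0, 0)ᵀ.
Then v_2 = N · v_3 = (-5, -11, 2)ᵀ.
Then v_1 = N · v_2 = (-4, -12, 8)ᵀ.

Sanity check: (A − (-5)·I) v_1 = (0, 0, 0)ᵀ = 0. ✓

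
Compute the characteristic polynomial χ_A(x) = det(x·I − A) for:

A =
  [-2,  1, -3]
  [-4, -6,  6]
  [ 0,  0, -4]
x^3 + 12*x^2 + 48*x + 64

Expanding det(x·I − A) (e.g. by cofactor expansion or by noting that A is similar to its Jordan form J, which has the same characteristic polynomial as A) gives
  χ_A(x) = x^3 + 12*x^2 + 48*x + 64
which factors as (x + 4)^3. The eigenvalues (with algebraic multiplicities) are λ = -4 with multiplicity 3.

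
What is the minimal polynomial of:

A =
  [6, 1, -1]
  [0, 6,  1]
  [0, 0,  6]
x^3 - 18*x^2 + 108*x - 216

The characteristic polynomial is χ_A(x) = (x - 6)^3, so the eigenvalues are known. The minimal polynomial is
  m_A(x) = Π_λ (x − λ)^{k_λ}
where k_λ is the size of the *largest* Jordan block for λ (equivalently, the smallest k with (A − λI)^k v = 0 for every generalised eigenvector v of λ).

  λ = 6: largest Jordan block has size 3, contributing (x − 6)^3

So m_A(x) = (x - 6)^3 = x^3 - 18*x^2 + 108*x - 216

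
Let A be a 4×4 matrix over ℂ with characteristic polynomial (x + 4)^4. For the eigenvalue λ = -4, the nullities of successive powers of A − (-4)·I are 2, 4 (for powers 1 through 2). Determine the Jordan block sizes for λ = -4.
Block sizes for λ = -4: [2, 2]

From the dimensions of kernels of powers, the number of Jordan blocks of size at least j is d_j − d_{j−1} where d_j = dim ker(N^j) (with d_0 = 0). Computing the differences gives [2, 2].
The number of blocks of size exactly k is (#blocks of size ≥ k) − (#blocks of size ≥ k + 1), so the partition is: 2 block(s) of size 2.
In nonincreasing order the block sizes are [2, 2].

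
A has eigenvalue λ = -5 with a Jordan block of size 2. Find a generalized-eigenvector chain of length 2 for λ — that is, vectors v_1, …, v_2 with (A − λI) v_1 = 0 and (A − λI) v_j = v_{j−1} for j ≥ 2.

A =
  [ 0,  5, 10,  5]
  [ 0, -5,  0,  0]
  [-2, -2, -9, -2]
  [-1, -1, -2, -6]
A Jordan chain for λ = -5 of length 2:
v_1 = (5, 0, -2, -1)ᵀ
v_2 = (1, 0, 0, 0)ᵀ

Let N = A − (-5)·I. We want v_2 with N^2 v_2 = 0 but N^1 v_2 ≠ 0; then v_{j-1} := N · v_j for j = 2, …, 2.

Pick v_2 = (1, 0, 0, 0)ᵀ.
Then v_1 = N · v_2 = (5, 0, -2, -1)ᵀ.

Sanity check: (A − (-5)·I) v_1 = (0, 0, 0, 0)ᵀ = 0. ✓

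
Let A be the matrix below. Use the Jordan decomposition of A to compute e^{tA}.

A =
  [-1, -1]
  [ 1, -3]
e^{tA} =
  [t*exp(-2*t) + exp(-2*t), -t*exp(-2*t)]
  [t*exp(-2*t), -t*exp(-2*t) + exp(-2*t)]

Strategy: write A = P · J · P⁻¹ where J is a Jordan canonical form, so e^{tA} = P · e^{tJ} · P⁻¹, and e^{tJ} can be computed block-by-block.

A has Jordan form
J =
  [-2,  1]
  [ 0, -2]
(up to reordering of blocks).

Per-block formulas:
  For a 2×2 Jordan block J_2(-2): exp(t · J_2(-2)) = e^(-2t)·(I + t·N), where N is the 2×2 nilpotent shift.

After assembling e^{tJ} and conjugating by P, we get:

e^{tA} =
  [t*exp(-2*t) + exp(-2*t), -t*exp(-2*t)]
  [t*exp(-2*t), -t*exp(-2*t) + exp(-2*t)]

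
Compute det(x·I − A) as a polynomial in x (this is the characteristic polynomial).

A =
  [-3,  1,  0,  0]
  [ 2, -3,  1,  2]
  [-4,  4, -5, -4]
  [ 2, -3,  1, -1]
x^4 + 12*x^3 + 54*x^2 + 108*x + 81

Expanding det(x·I − A) (e.g. by cofactor expansion or by noting that A is similar to its Jordan form J, which has the same characteristic polynomial as A) gives
  χ_A(x) = x^4 + 12*x^3 + 54*x^2 + 108*x + 81
which factors as (x + 3)^4. The eigenvalues (with algebraic multiplicities) are λ = -3 with multiplicity 4.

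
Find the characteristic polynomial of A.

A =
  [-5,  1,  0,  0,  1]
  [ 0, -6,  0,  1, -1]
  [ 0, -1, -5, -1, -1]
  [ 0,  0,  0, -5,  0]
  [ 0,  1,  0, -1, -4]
x^5 + 25*x^4 + 250*x^3 + 1250*x^2 + 3125*x + 3125

Expanding det(x·I − A) (e.g. by cofactor expansion or by noting that A is similar to its Jordan form J, which has the same characteristic polynomial as A) gives
  χ_A(x) = x^5 + 25*x^4 + 250*x^3 + 1250*x^2 + 3125*x + 3125
which factors as (x + 5)^5. The eigenvalues (with algebraic multiplicities) are λ = -5 with multiplicity 5.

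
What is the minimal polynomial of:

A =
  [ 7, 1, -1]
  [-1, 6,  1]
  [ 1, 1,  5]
x^3 - 18*x^2 + 108*x - 216

The characteristic polynomial is χ_A(x) = (x - 6)^3, so the eigenvalues are known. The minimal polynomial is
  m_A(x) = Π_λ (x − λ)^{k_λ}
where k_λ is the size of the *largest* Jordan block for λ (equivalently, the smallest k with (A − λI)^k v = 0 for every generalised eigenvector v of λ).

  λ = 6: largest Jordan block has size 3, contributing (x − 6)^3

So m_A(x) = (x - 6)^3 = x^3 - 18*x^2 + 108*x - 216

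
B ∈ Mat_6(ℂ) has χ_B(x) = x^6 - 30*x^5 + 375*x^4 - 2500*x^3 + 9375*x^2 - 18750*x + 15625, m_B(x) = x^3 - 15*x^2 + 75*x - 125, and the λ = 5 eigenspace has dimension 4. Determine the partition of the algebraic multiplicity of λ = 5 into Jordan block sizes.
Block sizes for λ = 5: [3, 1, 1, 1]

Step 1 — from the characteristic polynomial, algebraic multiplicity of λ = 5 is 6. From dim ker(B − (5)·I) = 4, there are exactly 4 Jordan blocks for λ = 5.
Step 2 — from the minimal polynomial, the factor (x − 5)^3 tells us the largest block for λ = 5 has size 3.
Step 3 — with total size 6, 4 blocks, and largest block 3, the block sizes (in nonincreasing order) are [3, 1, 1, 1].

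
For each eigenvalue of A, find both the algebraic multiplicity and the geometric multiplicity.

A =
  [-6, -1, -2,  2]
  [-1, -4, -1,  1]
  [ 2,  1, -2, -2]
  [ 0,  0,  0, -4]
λ = -4: alg = 4, geom = 2

Step 1 — factor the characteristic polynomial to read off the algebraic multiplicities:
  χ_A(x) = (x + 4)^4

Step 2 — compute geometric multiplicities via the rank-nullity identity g(λ) = n − rank(A − λI):
  rank(A − (-4)·I) = 2, so dim ker(A − (-4)·I) = n − 2 = 2

Summary:
  λ = -4: algebraic multiplicity = 4, geometric multiplicity = 2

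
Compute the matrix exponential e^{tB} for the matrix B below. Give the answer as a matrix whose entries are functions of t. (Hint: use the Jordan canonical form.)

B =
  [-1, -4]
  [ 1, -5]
e^{tB} =
  [2*t*exp(-3*t) + exp(-3*t), -4*t*exp(-3*t)]
  [t*exp(-3*t), -2*t*exp(-3*t) + exp(-3*t)]

Strategy: write B = P · J · P⁻¹ where J is a Jordan canonical form, so e^{tB} = P · e^{tJ} · P⁻¹, and e^{tJ} can be computed block-by-block.

B has Jordan form
J =
  [-3,  1]
  [ 0, -3]
(up to reordering of blocks).

Per-block formulas:
  For a 2×2 Jordan block J_2(-3): exp(t · J_2(-3)) = e^(-3t)·(I + t·N), where N is the 2×2 nilpotent shift.

After assembling e^{tJ} and conjugating by P, we get:

e^{tB} =
  [2*t*exp(-3*t) + exp(-3*t), -4*t*exp(-3*t)]
  [t*exp(-3*t), -2*t*exp(-3*t) + exp(-3*t)]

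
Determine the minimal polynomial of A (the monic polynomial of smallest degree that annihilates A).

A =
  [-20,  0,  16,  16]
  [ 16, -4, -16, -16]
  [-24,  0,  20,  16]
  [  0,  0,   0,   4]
x^2 - 16

The characteristic polynomial is χ_A(x) = (x - 4)^2*(x + 4)^2, so the eigenvalues are known. The minimal polynomial is
  m_A(x) = Π_λ (x − λ)^{k_λ}
where k_λ is the size of the *largest* Jordan block for λ (equivalently, the smallest k with (A − λI)^k v = 0 for every generalised eigenvector v of λ).

  λ = -4: largest Jordan block has size 1, contributing (x + 4)
  λ = 4: largest Jordan block has size 1, contributing (x − 4)

So m_A(x) = (x - 4)*(x + 4) = x^2 - 16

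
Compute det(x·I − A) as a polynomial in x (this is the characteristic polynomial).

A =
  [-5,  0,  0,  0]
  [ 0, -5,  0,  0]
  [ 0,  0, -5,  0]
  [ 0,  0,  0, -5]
x^4 + 20*x^3 + 150*x^2 + 500*x + 625

Expanding det(x·I − A) (e.g. by cofactor expansion or by noting that A is similar to its Jordan form J, which has the same characteristic polynomial as A) gives
  χ_A(x) = x^4 + 20*x^3 + 150*x^2 + 500*x + 625
which factors as (x + 5)^4. The eigenvalues (with algebraic multiplicities) are λ = -5 with multiplicity 4.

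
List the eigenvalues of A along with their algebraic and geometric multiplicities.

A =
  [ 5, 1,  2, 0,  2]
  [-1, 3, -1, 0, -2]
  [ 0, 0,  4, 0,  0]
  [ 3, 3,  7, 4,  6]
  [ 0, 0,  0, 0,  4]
λ = 4: alg = 5, geom = 3

Step 1 — factor the characteristic polynomial to read off the algebraic multiplicities:
  χ_A(x) = (x - 4)^5

Step 2 — compute geometric multiplicities via the rank-nullity identity g(λ) = n − rank(A − λI):
  rank(A − (4)·I) = 2, so dim ker(A − (4)·I) = n − 2 = 3

Summary:
  λ = 4: algebraic multiplicity = 5, geometric multiplicity = 3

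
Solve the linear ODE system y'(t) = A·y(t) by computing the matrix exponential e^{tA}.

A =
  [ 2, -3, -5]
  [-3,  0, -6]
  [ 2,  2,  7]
e^{tA} =
  [-t*exp(3*t) + exp(3*t), t^2*exp(3*t) - 3*t*exp(3*t), 3*t^2*exp(3*t)/2 - 5*t*exp(3*t)]
  [-3*t*exp(3*t), 3*t^2*exp(3*t) - 3*t*exp(3*t) + exp(3*t), 9*t^2*exp(3*t)/2 - 6*t*exp(3*t)]
  [2*t*exp(3*t), -2*t^2*exp(3*t) + 2*t*exp(3*t), -3*t^2*exp(3*t) + 4*t*exp(3*t) + exp(3*t)]

Strategy: write A = P · J · P⁻¹ where J is a Jordan canonical form, so e^{tA} = P · e^{tJ} · P⁻¹, and e^{tJ} can be computed block-by-block.

A has Jordan form
J =
  [3, 1, 0]
  [0, 3, 1]
  [0, 0, 3]
(up to reordering of blocks).

Per-block formulas:
  For a 3×3 Jordan block J_3(3): exp(t · J_3(3)) = e^(3t)·(I + t·N + (t^2/2)·N^2), where N is the 3×3 nilpotent shift.

After assembling e^{tJ} and conjugating by P, we get:

e^{tA} =
  [-t*exp(3*t) + exp(3*t), t^2*exp(3*t) - 3*t*exp(3*t), 3*t^2*exp(3*t)/2 - 5*t*exp(3*t)]
  [-3*t*exp(3*t), 3*t^2*exp(3*t) - 3*t*exp(3*t) + exp(3*t), 9*t^2*exp(3*t)/2 - 6*t*exp(3*t)]
  [2*t*exp(3*t), -2*t^2*exp(3*t) + 2*t*exp(3*t), -3*t^2*exp(3*t) + 4*t*exp(3*t) + exp(3*t)]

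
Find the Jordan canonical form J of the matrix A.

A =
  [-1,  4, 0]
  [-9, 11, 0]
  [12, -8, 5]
J_2(5) ⊕ J_1(5)

The characteristic polynomial is
  det(x·I − A) = x^3 - 15*x^2 + 75*x - 125 = (x - 5)^3

Eigenvalues and multiplicities (the geometric multiplicity of λ is n − rank(A − λI), which equals the number of Jordan blocks for λ):
  λ = 5: algebraic multiplicity = 3, geometric multiplicity = 2

Determining the block sizes for each eigenvalue:
  λ = 5: 2 blocks summing to 3 forces exactly one block of size 2 and the rest size 1 → block sizes [2, 1]

Assembling the blocks gives a Jordan form
J =
  [5, 1, 0]
  [0, 5, 0]
  [0, 0, 5]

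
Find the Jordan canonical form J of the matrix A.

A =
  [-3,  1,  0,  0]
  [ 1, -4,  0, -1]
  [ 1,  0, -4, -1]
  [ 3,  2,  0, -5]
J_3(-4) ⊕ J_1(-4)

The characteristic polynomial is
  det(x·I − A) = x^4 + 16*x^3 + 96*x^2 + 256*x + 256 = (x + 4)^4

Eigenvalues and multiplicities (the geometric multiplicity of λ is n − rank(A − λI), which equals the number of Jordan blocks for λ):
  λ = -4: algebraic multiplicity = 4, geometric multiplicity = 2

Determining the block sizes for each eigenvalue:
  λ = -4: with am = 4 and gm = 2, the partition is not yet determined (e.g. several partitions of 4 into 2 parts exist). Let N = A − (-4)·I. Computing rank(N^1) = 2, rank(N^2) = 1, rank(N^3) = 0; the number of blocks of size ≥ j is rank(N^{j−1}) − rank(N^j), giving [2, 1, 1]. So we have 1 block(s) of size 3, 1 block(s) of size 1 → block sizes [3, 1]

Assembling the blocks gives a Jordan form
J =
  [-4,  1,  0,  0]
  [ 0, -4,  1,  0]
  [ 0,  0, -4,  0]
  [ 0,  0,  0, -4]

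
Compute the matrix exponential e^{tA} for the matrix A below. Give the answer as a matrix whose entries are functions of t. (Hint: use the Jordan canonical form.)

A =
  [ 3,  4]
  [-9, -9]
e^{tA} =
  [6*t*exp(-3*t) + exp(-3*t), 4*t*exp(-3*t)]
  [-9*t*exp(-3*t), -6*t*exp(-3*t) + exp(-3*t)]

Strategy: write A = P · J · P⁻¹ where J is a Jordan canonical form, so e^{tA} = P · e^{tJ} · P⁻¹, and e^{tJ} can be computed block-by-block.

A has Jordan form
J =
  [-3,  1]
  [ 0, -3]
(up to reordering of blocks).

Per-block formulas:
  For a 2×2 Jordan block J_2(-3): exp(t · J_2(-3)) = e^(-3t)·(I + t·N), where N is the 2×2 nilpotent shift.

After assembling e^{tJ} and conjugating by P, we get:

e^{tA} =
  [6*t*exp(-3*t) + exp(-3*t), 4*t*exp(-3*t)]
  [-9*t*exp(-3*t), -6*t*exp(-3*t) + exp(-3*t)]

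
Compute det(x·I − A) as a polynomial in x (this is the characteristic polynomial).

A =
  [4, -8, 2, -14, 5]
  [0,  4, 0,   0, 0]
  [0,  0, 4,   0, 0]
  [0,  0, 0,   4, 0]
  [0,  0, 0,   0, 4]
x^5 - 20*x^4 + 160*x^3 - 640*x^2 + 1280*x - 1024

Expanding det(x·I − A) (e.g. by cofactor expansion or by noting that A is similar to its Jordan form J, which has the same characteristic polynomial as A) gives
  χ_A(x) = x^5 - 20*x^4 + 160*x^3 - 640*x^2 + 1280*x - 1024
which factors as (x - 4)^5. The eigenvalues (with algebraic multiplicities) are λ = 4 with multiplicity 5.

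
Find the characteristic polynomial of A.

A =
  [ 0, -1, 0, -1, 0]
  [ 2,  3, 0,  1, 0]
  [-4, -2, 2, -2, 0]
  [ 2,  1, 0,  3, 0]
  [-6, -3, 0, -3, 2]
x^5 - 10*x^4 + 40*x^3 - 80*x^2 + 80*x - 32

Expanding det(x·I − A) (e.g. by cofactor expansion or by noting that A is similar to its Jordan form J, which has the same characteristic polynomial as A) gives
  χ_A(x) = x^5 - 10*x^4 + 40*x^3 - 80*x^2 + 80*x - 32
which factors as (x - 2)^5. The eigenvalues (with algebraic multiplicities) are λ = 2 with multiplicity 5.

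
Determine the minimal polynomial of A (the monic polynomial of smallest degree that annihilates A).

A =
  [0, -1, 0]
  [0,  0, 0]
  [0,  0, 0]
x^2

The characteristic polynomial is χ_A(x) = x^3, so the eigenvalues are known. The minimal polynomial is
  m_A(x) = Π_λ (x − λ)^{k_λ}
where k_λ is the size of the *largest* Jordan block for λ (equivalently, the smallest k with (A − λI)^k v = 0 for every generalised eigenvector v of λ).

  λ = 0: largest Jordan block has size 2, contributing (x − 0)^2

So m_A(x) = x^2 = x^2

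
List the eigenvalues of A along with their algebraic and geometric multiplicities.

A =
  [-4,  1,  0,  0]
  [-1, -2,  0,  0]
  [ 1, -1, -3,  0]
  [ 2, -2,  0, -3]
λ = -3: alg = 4, geom = 3

Step 1 — factor the characteristic polynomial to read off the algebraic multiplicities:
  χ_A(x) = (x + 3)^4

Step 2 — compute geometric multiplicities via the rank-nullity identity g(λ) = n − rank(A − λI):
  rank(A − (-3)·I) = 1, so dim ker(A − (-3)·I) = n − 1 = 3

Summary:
  λ = -3: algebraic multiplicity = 4, geometric multiplicity = 3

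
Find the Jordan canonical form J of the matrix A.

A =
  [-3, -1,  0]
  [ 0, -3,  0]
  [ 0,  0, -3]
J_2(-3) ⊕ J_1(-3)

The characteristic polynomial is
  det(x·I − A) = x^3 + 9*x^2 + 27*x + 27 = (x + 3)^3

Eigenvalues and multiplicities (the geometric multiplicity of λ is n − rank(A − λI), which equals the number of Jordan blocks for λ):
  λ = -3: algebraic multiplicity = 3, geometric multiplicity = 2

Determining the block sizes for each eigenvalue:
  λ = -3: 2 blocks summing to 3 forces exactly one block of size 2 and the rest size 1 → block sizes [2, 1]

Assembling the blocks gives a Jordan form
J =
  [-3,  1,  0]
  [ 0, -3,  0]
  [ 0,  0, -3]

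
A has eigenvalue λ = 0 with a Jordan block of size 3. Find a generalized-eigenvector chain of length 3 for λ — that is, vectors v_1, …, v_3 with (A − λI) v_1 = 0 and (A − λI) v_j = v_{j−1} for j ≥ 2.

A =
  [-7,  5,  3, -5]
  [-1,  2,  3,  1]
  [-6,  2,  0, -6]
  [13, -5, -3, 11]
A Jordan chain for λ = 0 of length 3:
v_1 = (6, 0, 4, -6)ᵀ
v_2 = (5, 2, 2, -5)ᵀ
v_3 = (0, 1, 0, 0)ᵀ

Let N = A − (0)·I. We want v_3 with N^3 v_3 = 0 but N^2 v_3 ≠ 0; then v_{j-1} := N · v_j for j = 3, …, 2.

Pick v_3 = (0, 1, 0, 0)ᵀ.
Then v_2 = N · v_3 = (5, 2, 2, -5)ᵀ.
Then v_1 = N · v_2 = (6, 0, 4, -6)ᵀ.

Sanity check: (A − (0)·I) v_1 = (0, 0, 0, 0)ᵀ = 0. ✓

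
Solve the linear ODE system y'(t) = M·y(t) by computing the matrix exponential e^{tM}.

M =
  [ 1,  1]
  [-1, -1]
e^{tM} =
  [t + 1, t]
  [-t, 1 - t]

Strategy: write M = P · J · P⁻¹ where J is a Jordan canonical form, so e^{tM} = P · e^{tJ} · P⁻¹, and e^{tJ} can be computed block-by-block.

M has Jordan form
J =
  [0, 1]
  [0, 0]
(up to reordering of blocks).

Per-block formulas:
  For a 2×2 Jordan block J_2(0): exp(t · J_2(0)) = e^(0t)·(I + t·N), where N is the 2×2 nilpotent shift.

After assembling e^{tJ} and conjugating by P, we get:

e^{tM} =
  [t + 1, t]
  [-t, 1 - t]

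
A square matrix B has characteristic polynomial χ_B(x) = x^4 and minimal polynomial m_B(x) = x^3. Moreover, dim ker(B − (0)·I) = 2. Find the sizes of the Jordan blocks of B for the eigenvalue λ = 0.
Block sizes for λ = 0: [3, 1]

Step 1 — from the characteristic polynomial, algebraic multiplicity of λ = 0 is 4. From dim ker(B − (0)·I) = 2, there are exactly 2 Jordan blocks for λ = 0.
Step 2 — from the minimal polynomial, the factor (x − 0)^3 tells us the largest block for λ = 0 has size 3.
Step 3 — with total size 4, 2 blocks, and largest block 3, the block sizes (in nonincreasing order) are [3, 1].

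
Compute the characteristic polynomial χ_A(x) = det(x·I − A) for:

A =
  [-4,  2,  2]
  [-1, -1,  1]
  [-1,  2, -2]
x^3 + 7*x^2 + 16*x + 12

Expanding det(x·I − A) (e.g. by cofactor expansion or by noting that A is similar to its Jordan form J, which has the same characteristic polynomial as A) gives
  χ_A(x) = x^3 + 7*x^2 + 16*x + 12
which factors as (x + 2)^2*(x + 3). The eigenvalues (with algebraic multiplicities) are λ = -3 with multiplicity 1, λ = -2 with multiplicity 2.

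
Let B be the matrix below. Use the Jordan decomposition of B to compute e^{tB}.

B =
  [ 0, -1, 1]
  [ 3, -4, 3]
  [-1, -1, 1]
e^{tB} =
  [-3*t^2*exp(-t)/2 + t*exp(-t) + exp(-t), t^2*exp(-t)/2 - t*exp(-t), t*exp(-t)]
  [-9*t^2*exp(-t)/2 + 3*t*exp(-t), 3*t^2*exp(-t)/2 - 3*t*exp(-t) + exp(-t), 3*t*exp(-t)]
  [-3*t^2*exp(-t) - t*exp(-t), t^2*exp(-t) - t*exp(-t), 2*t*exp(-t) + exp(-t)]

Strategy: write B = P · J · P⁻¹ where J is a Jordan canonical form, so e^{tB} = P · e^{tJ} · P⁻¹, and e^{tJ} can be computed block-by-block.

B has Jordan form
J =
  [-1,  1,  0]
  [ 0, -1,  1]
  [ 0,  0, -1]
(up to reordering of blocks).

Per-block formulas:
  For a 3×3 Jordan block J_3(-1): exp(t · J_3(-1)) = e^(-1t)·(I + t·N + (t^2/2)·N^2), where N is the 3×3 nilpotent shift.

After assembling e^{tJ} and conjugating by P, we get:

e^{tB} =
  [-3*t^2*exp(-t)/2 + t*exp(-t) + exp(-t), t^2*exp(-t)/2 - t*exp(-t), t*exp(-t)]
  [-9*t^2*exp(-t)/2 + 3*t*exp(-t), 3*t^2*exp(-t)/2 - 3*t*exp(-t) + exp(-t), 3*t*exp(-t)]
  [-3*t^2*exp(-t) - t*exp(-t), t^2*exp(-t) - t*exp(-t), 2*t*exp(-t) + exp(-t)]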